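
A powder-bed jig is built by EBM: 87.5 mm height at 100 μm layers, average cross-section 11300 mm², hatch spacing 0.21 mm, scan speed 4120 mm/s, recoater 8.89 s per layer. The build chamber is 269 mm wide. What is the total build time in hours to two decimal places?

Layers = ⌈87.5/0.1⌉ = 875.
Scan path per layer: 11300 / 0.21 → 53809.5 mm.
Beam time per layer: 53809.5 / 4120 → 13.0606 s.
Time per layer = 13.0606 + 8.89, so 21.9506 s.
Build time = 875 × 21.9506 = 19206.775 s = 5.34 hours.

5.34 hours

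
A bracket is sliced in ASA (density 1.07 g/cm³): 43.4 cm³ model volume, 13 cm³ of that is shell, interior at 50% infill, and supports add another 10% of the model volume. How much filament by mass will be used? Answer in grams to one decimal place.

Interior volume: 43.4 − 13 → 30.4 cm³.
Infill volume = 0.50 × 30.4, so 15.2 cm³.
Support = 0.10 × 43.4, so 4.34 cm³.
Total printed volume: 13 + 15.2 + 4.34 → 32.54 cm³.
Mass = 32.54 × 1.07, so 34.8178 g.

34.8 g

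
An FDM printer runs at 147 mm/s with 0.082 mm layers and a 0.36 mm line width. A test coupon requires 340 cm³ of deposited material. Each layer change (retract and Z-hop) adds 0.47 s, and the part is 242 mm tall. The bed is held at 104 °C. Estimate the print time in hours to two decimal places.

Line area = 0.082 × 0.36 = 0.02952 mm².
Path length: 340000 mm³ / 0.02952 mm² → 11517615.2 mm.
Print-move time = 11517615.2 / 147, so 78351.1 s.
Layer count = ceil(242 / 0.082) = 2952.
Non-print overhead = 2952 × 0.47, so 1387.44 s.
Altogether 78351.1 + 1387.44 = 79738.54 s, i.e. 22.15 hours.

22.15 hours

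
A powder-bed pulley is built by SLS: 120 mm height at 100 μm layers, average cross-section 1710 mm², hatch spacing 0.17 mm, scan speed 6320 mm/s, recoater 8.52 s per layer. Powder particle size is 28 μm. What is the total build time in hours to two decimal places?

3.37 hours

Layer count = ceil(120 / 0.1) = 1200.
Scan path per layer = 1710 / 0.17 = 10058.8 mm.
Scan time per layer = 10058.8 / 6320, so 1.5916 s.
Layer cycle: 1.5916 + 8.52 → 10.1116 s.
1200 layers × 10.1116 s/layer = 12133.92 s, i.e. 3.37 hours.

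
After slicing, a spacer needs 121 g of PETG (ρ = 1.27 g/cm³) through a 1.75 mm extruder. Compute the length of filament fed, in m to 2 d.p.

Volume = 121 g / 1.27 g·cm⁻³ = 95.2756 cm³ = 95275.6 mm³.
A = π r² = π × 0.875² = 2.4053 mm².
Length = 95275.6 / 2.4053 = 39610.69 mm = 39.61 m.

39.61 m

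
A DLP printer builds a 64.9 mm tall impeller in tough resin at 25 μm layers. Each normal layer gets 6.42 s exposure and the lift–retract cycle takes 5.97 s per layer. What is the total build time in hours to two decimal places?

8.93 hours

Layer count = ceil(64.9 / 0.025) = 2596.
Per-layer time = 6.42 + 5.97, so 12.39 s.
Build time: 2596 × 12.39 s = 32164.44 s, i.e. 8.93 hours.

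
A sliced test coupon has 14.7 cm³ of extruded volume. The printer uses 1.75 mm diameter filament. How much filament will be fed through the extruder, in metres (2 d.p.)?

Cross-section of 1.75 mm filament: π·(1.75/2)² = 2.4053 mm².
L = 14700 mm³ / 2.4053 mm² = 6111.5 mm, i.e. 6.11 m.

6.11 m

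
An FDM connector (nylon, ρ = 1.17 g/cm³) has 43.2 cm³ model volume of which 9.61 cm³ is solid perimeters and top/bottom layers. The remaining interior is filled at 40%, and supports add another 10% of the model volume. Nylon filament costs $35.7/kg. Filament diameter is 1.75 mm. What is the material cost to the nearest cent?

$1.14

Volume inside the shell = 43.2 − 9.61 = 33.59 cm³.
Infill volume = 0.40 × 33.59, so 13.436 cm³.
Support = 0.10 × 43.2 = 4.32 cm³.
Total extruded = 9.61 + 13.436 + 4.32, so 27.366 cm³.
Mass = 27.366 × 1.17 = 32.01822 g.
Cost = 32.01822 g / 1000 × $35.7/kg = $1.14.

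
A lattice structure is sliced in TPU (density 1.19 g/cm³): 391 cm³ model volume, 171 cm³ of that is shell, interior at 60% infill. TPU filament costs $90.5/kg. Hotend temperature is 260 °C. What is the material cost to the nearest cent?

Interior volume = 391 − 171, so 220 cm³.
Infill deposited = 0.60 × 220, so 132 cm³.
Total extruded = 171 + 132, so 303 cm³.
Mass = 303 × 1.19 = 360.57 g.
At $90.5/kg: 360.57/1000 × 90.5 = $32.63.

$32.63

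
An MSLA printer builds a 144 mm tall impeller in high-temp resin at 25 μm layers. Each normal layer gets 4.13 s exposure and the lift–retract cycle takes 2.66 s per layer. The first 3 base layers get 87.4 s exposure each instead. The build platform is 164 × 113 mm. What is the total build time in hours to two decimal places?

Layers = ⌈144/0.025⌉ = 5760.
Burn-in layers: 3 × (87.4 + 2.66) → 270.18 s.
Regular layers: 5757 × (4.13 + 2.66) → 39090.03 s.
Sum: 270.18 + 39090.03 = 39360.21 s → 10.93 hours.

10.93 hours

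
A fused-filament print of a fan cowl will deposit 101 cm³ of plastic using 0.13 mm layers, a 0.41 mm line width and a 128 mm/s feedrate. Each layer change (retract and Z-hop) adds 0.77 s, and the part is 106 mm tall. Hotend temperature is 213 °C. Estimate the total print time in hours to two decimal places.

4.29 hours

Extrusion cross-section = 0.13 × 0.41 = 0.0533 mm².
Path length: 101000 mm³ / 0.0533 mm² → 1894934.3 mm.
Extrusion time = 1894934.3 / 128 = 14804.2 s.
Layers = ⌈106/0.13⌉ = 816.
Layer-change overhead = 816 × 0.77, so 628.32 s.
Total = 14804.2 + 628.32 = 15432.52 s = 4.29 hours.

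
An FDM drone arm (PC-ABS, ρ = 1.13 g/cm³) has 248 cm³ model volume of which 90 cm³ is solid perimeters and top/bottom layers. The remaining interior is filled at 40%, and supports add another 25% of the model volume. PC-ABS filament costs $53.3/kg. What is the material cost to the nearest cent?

$12.96

Interior volume = 248 − 90, so 158 cm³.
Infill volume = 0.40 × 158 = 63.2 cm³.
Support = 0.25 × 248 = 62 cm³.
Total printed volume: 90 + 63.2 + 62 → 215.2 cm³.
Mass: 215.2 × 1.13 → 243.176 g.
Cost = 243.176 g / 1000 × $53.3/kg = $12.96.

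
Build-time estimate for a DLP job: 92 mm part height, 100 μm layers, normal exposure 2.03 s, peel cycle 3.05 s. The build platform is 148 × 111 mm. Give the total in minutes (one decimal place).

Layer count = ceil(92 / 0.1) = 920.
Each layer takes = 2.03 + 3.05 = 5.08 s.
Build time: 920 × 5.08 s = 4673.6 s, i.e. 77.9 minutes.

77.9 minutes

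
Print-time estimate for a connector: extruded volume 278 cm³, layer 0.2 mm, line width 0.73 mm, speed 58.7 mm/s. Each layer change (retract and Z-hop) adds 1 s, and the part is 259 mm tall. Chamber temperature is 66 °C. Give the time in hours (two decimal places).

Extrusion cross-section = 0.2 × 0.73, so 0.146 mm².
Path length: 278000 mm³ / 0.146 mm² → 1904109.6 mm.
Extrusion time = 1904109.6 / 58.7 = 32438 s.
Layer count = ceil(259 / 0.2) = 1295.
Layer-change overhead: 1295 × 1 → 1295 s.
Altogether 32438 + 1295 = 33733 s, i.e. 9.37 hours.

9.37 hours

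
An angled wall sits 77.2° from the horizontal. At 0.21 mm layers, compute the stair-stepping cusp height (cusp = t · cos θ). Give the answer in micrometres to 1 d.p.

46.5 μm

cos(77.2°) = 0.2215, so cusp = 0.21 × 0.2215 = 0.046515 mm → 46.5 μm.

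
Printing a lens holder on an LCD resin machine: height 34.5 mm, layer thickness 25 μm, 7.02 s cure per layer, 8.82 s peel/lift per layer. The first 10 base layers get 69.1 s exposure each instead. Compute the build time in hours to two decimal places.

6.24 hours

Number of layers: 34.5 / 0.025 → 1380 (rounded up).
Burn-in layers: 10 × (69.1 + 8.82) → 779.2 s.
Regular layers: 1370 × (7.02 + 8.82) → 21700.8 s.
Total = 779.2 + 21700.8 = 22480 s = 6.24 hours.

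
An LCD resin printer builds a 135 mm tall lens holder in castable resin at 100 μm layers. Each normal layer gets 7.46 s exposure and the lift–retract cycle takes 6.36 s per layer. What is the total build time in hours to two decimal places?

Layers = ⌈135/0.1⌉ = 1350.
Cycle time: 7.46 + 6.36 → 13.82 s.
Build time: 1350 × 13.82 s = 18657 s, i.e. 5.18 hours.

5.18 hours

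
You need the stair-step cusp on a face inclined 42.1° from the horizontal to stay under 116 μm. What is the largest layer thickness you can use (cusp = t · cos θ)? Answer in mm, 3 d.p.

0.156 mm

cos(42.1°) = 0.7420; t_max = 0.116/0.7420 = 0.156 mm.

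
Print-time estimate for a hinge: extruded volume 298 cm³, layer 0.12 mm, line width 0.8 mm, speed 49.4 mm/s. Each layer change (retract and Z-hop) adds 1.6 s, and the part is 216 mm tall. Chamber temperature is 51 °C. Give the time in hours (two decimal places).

18.25 hours

Line area = 0.12 × 0.8 = 0.096 mm².
Path length: 298000 mm³ / 0.096 mm² → 3104166.7 mm.
Time extruding = 3104166.7 / 49.4 = 62837.4 s.
Layer count = ceil(216 / 0.12) = 1800.
Non-print overhead = 1800 × 1.6 = 2880 s.
Total = 62837.4 + 2880 = 65717.4 s = 18.25 hours.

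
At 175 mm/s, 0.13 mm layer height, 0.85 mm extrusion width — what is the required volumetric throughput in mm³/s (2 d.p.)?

Bead cross-section: 0.13 × 0.85 → 0.1105 mm².
Volumetric flow = 175 × 0.1105 = 19.34 mm³/s.

19.34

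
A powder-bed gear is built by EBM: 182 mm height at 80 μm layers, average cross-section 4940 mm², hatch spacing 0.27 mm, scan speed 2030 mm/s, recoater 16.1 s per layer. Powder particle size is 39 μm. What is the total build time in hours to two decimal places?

15.87 hours

Layer count = ceil(182 / 0.08) = 2275.
Per-layer scan distance = 4940 / 0.27 = 18296.3 mm.
Scan time per layer = 18296.3 / 2030, so 9.013 s.
Per-layer time = 9.013 + 16.1, so 25.113 s.
2275 layers × 25.113 s/layer = 57132.075 s, i.e. 15.87 hours.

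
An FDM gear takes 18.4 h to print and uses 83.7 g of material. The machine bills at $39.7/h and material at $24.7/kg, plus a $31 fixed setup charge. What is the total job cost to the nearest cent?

Time charge = 39.7 × 18.4 = $730.48.
Material cost = 24.7 × 83.7/1000, so $2.06739.
Total = 730.48 + 2.06739 + 31 = 763.54739 ≈ $763.55.

$763.55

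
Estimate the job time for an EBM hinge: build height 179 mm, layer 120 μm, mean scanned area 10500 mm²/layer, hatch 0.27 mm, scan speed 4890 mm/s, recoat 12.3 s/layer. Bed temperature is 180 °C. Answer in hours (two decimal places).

8.39 hours

Layers = ⌈179/0.12⌉ = 1492.
Hatch length per layer = 10500 / 0.27 = 38888.9 mm.
Beam time per layer = 38888.9 / 4890 = 7.9527 s.
Time per layer = 7.9527 + 12.3 = 20.2527 s.
Total: 1492 × 20.2527 s = 30217.0284 s → 8.39 hours.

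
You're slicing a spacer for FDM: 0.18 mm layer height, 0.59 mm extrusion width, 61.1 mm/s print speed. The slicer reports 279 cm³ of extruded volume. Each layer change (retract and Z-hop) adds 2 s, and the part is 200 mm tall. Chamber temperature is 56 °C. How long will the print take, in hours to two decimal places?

Extrusion cross-section = 0.18 × 0.59 = 0.1062 mm².
Total extruded path = 279000/0.1062 = 2627118.6 mm.
Extrusion time = 2627118.6 / 61.1, so 42997 s.
Layers = ⌈200/0.18⌉ = 1112.
Non-print overhead: 1112 × 2 → 2224 s.
Total = 42997 + 2224 = 45221 s = 12.56 hours.

12.56 hours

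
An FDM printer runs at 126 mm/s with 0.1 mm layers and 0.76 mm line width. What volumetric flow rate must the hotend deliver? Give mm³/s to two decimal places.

9.58

Bead cross-section = 0.1 × 0.76 = 0.076 mm².
Q = v·A = 126 × 0.076 = 9.58 mm³/s.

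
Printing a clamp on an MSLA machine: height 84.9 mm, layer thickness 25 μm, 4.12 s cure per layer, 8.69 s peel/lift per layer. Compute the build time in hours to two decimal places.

Number of layers: 84.9 / 0.025 → 3396 (rounded up).
Per-layer time: 4.12 + 8.69 → 12.81 s.
Total = 3396 × 12.81 = 43502.76 s = 12.08 hours.

12.08 hours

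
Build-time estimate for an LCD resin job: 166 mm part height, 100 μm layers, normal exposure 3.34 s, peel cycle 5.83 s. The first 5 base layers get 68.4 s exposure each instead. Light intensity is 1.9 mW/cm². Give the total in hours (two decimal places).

4.32 hours

Layers = ⌈166/0.1⌉ = 1660.
Burn-in layers: 5 × (68.4 + 5.83) → 371.15 s.
Regular layers = 1655 × (3.34 + 5.83), so 15176.35 s.
Sum: 371.15 + 15176.35 = 15547.5 s → 4.32 hours.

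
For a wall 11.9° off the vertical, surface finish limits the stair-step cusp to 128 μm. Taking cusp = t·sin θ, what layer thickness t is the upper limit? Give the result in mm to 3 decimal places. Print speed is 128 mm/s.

Layer height = cusp / sin(11.9°) = 0.128 / 0.2062 = 0.621 mm.

0.621 mm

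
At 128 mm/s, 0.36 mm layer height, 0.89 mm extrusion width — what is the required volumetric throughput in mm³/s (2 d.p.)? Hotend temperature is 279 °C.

Extrusion cross-section = 0.36 × 0.89 = 0.3204 mm².
Q = v·A = 128 × 0.3204 = 41.01 mm³/s.

41.01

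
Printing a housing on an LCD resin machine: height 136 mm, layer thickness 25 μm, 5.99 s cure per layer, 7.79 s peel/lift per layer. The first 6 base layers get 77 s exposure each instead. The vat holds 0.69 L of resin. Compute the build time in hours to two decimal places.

20.94 hours

Layers = ⌈136/0.025⌉ = 5440.
Bottom layers = 6 × (77 + 7.79), so 508.74 s.
Regular layers: 5434 × (5.99 + 7.79) → 74880.52 s.
Total = 508.74 + 74880.52 = 75389.26 s = 20.94 hours.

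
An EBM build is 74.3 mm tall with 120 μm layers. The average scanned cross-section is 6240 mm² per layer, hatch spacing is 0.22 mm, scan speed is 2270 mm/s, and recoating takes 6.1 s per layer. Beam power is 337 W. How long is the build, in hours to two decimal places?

Layers = ⌈74.3/0.12⌉ = 620.
Scan path per layer = 6240 / 0.22, so 28363.6 mm.
Beam time per layer = 28363.6 / 2270 = 12.495 s.
Time per layer: 12.495 + 6.1 → 18.595 s.
Total: 620 × 18.595 s = 11528.9 s → 3.20 hours.

3.20 hours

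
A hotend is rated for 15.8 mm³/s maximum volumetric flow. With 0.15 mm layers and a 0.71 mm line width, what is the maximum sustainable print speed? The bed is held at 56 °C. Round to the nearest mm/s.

148 mm/s

Extrusion cross-section = 0.15 × 0.71 = 0.1065 mm².
Max speed = 15.8 / 0.1065 = 148.36 ≈ 148 mm/s.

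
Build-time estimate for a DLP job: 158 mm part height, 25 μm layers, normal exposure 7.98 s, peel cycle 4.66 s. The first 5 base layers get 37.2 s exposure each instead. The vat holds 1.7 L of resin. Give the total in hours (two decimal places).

22.23 hours

Layer count = ceil(158 / 0.025) = 6320.
Base layers: 5 × (37.2 + 4.66) → 209.3 s.
Normal layers: 6315 × (7.98 + 4.66) → 79821.6 s.
Sum: 209.3 + 79821.6 = 80030.9 s → 22.23 hours.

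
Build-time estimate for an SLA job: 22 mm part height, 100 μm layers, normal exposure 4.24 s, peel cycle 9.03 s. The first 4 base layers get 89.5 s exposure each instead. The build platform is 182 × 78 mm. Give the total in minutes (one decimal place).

Layer count = ceil(22 / 0.1) = 220.
Base layers = 4 × (89.5 + 9.03) = 394.12 s.
Remaining layers = 216 × (4.24 + 9.03), so 2866.32 s.
Sum: 394.12 + 2866.32 = 3260.44 s → 54.3 minutes.

54.3 minutes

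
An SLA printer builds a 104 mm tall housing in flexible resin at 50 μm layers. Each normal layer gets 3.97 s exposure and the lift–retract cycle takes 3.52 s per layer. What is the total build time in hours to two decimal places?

Layers = ⌈104/0.05⌉ = 2080.
Each layer takes = 3.97 + 3.52, so 7.49 s.
Total = 2080 × 7.49 = 15579.2 s = 4.33 hours.

4.33 hours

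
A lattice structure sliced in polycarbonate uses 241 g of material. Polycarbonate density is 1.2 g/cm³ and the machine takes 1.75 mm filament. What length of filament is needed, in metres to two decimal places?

83.50 m

Volume = 241 g / 1.2 g·cm⁻³ = 200.8333 cm³ = 200833.3 mm³.
Cross-section of 1.75 mm filament: π·(1.75/2)² = 2.4053 mm².
Length = 200833.3 / 2.4053 = 83496.15 mm = 83.50 m.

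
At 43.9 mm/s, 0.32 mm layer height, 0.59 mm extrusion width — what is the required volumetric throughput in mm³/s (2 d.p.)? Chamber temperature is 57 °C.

Bead cross-section = 0.32 × 0.59, so 0.1888 mm².
Q = v·A = 43.9 × 0.1888 = 8.29 mm³/s.

8.29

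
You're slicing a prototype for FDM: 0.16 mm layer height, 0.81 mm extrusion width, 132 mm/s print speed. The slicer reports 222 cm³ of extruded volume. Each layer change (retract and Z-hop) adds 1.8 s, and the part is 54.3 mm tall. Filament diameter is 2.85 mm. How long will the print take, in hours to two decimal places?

Bead cross-section: 0.16 × 0.81 → 0.1296 mm².
Toolpath length = 222 cm³ / 0.1296 mm² = 222000 / 0.1296 = 1712963 mm.
Print-move time: 1712963 / 132 → 12977 s.
Layers = ⌈54.3/0.16⌉ = 340.
Layer-change overhead = 340 × 1.8 = 612 s.
Altogether 12977 + 612 = 13589 s, i.e. 3.77 hours.

3.77 hours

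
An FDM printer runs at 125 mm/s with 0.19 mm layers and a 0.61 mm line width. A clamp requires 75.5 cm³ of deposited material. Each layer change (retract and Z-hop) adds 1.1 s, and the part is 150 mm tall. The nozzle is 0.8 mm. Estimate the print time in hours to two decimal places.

Extrusion cross-section = 0.19 × 0.61, so 0.1159 mm².
Toolpath length = 75.5 cm³ / 0.1159 mm² = 75500 / 0.1159 = 651423.6 mm.
Extrusion time = 651423.6 / 125, so 5211.4 s.
Layers = ⌈150/0.19⌉ = 790.
Z-hop total: 790 × 1.1 → 869 s.
Total = 5211.4 + 869 = 6080.4 s = 1.69 hours.

1.69 hours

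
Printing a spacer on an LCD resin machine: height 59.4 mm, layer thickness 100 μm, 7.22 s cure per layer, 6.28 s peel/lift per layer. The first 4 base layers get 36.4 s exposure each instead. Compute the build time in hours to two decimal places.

2.26 hours

Layers = ⌈59.4/0.1⌉ = 594.
Burn-in layers: 4 × (36.4 + 6.28) → 170.72 s.
Normal layers: 590 × (7.22 + 6.28) → 7965 s.
Sum: 170.72 + 7965 = 8135.72 s → 2.26 hours.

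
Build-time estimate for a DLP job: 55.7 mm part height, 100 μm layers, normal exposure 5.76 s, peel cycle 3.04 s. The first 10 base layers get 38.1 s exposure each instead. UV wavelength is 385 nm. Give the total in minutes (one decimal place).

Number of layers: 55.7 / 0.1 → 557 (rounded up).
Base layers: 10 × (38.1 + 3.04) → 411.4 s.
Normal layers: 547 × (5.76 + 3.04) → 4813.6 s.
Total = 411.4 + 4813.6 = 5225 s = 87.1 minutes.

87.1 minutes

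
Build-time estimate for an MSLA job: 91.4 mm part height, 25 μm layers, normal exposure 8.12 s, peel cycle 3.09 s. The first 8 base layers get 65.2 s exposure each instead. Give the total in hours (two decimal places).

11.51 hours

Number of layers: 91.4 / 0.025 → 3656 (rounded up).
Base layers = 8 × (65.2 + 3.09), so 546.32 s.
Regular layers = 3648 × (8.12 + 3.09) = 40894.08 s.
Total = 546.32 + 40894.08 = 41440.4 s = 11.51 hours.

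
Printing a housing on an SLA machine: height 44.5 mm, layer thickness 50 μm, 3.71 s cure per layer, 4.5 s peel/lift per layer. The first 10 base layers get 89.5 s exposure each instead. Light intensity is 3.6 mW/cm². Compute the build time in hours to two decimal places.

Number of layers: 44.5 / 0.05 → 890 (rounded up).
Base layers = 10 × (89.5 + 4.5) = 940 s.
Regular layers = 880 × (3.71 + 4.5) = 7224.8 s.
Total = 940 + 7224.8 = 8164.8 s = 2.27 hours.

2.27 hours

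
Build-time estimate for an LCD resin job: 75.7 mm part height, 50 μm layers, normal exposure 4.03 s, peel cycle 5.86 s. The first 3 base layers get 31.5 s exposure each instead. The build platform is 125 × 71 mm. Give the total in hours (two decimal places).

4.18 hours

Layers = ⌈75.7/0.05⌉ = 1514.
Bottom layers = 3 × (31.5 + 5.86), so 112.08 s.
Remaining layers = 1511 × (4.03 + 5.86) = 14943.79 s.
Sum: 112.08 + 14943.79 = 15055.87 s → 4.18 hours.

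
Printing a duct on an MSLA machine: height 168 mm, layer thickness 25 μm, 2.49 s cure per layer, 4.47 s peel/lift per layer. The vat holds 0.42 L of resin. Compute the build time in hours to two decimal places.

12.99 hours

Layers = ⌈168/0.025⌉ = 6720.
Per-layer time = 2.49 + 4.47 = 6.96 s.
Total = 6720 × 6.96 = 46771.2 s = 12.99 hours.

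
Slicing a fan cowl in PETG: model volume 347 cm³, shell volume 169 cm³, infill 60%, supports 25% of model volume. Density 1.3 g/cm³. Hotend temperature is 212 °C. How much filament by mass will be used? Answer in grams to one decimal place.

471.3 g

Interior volume = 347 − 169, so 178 cm³.
Infill deposited = 0.60 × 178 = 106.8 cm³.
Support: 0.25 × 347 → 86.75 cm³.
Total printed volume = 169 + 106.8 + 86.75 = 362.55 cm³.
Mass = 362.55 × 1.3, so 471.315 g.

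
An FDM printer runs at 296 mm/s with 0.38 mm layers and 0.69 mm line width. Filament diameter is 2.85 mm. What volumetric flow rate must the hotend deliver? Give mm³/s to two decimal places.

Extrusion cross-section: 0.38 × 0.69 → 0.2622 mm².
Volumetric flow = 296 × 0.2622 = 77.61 mm³/s.

77.61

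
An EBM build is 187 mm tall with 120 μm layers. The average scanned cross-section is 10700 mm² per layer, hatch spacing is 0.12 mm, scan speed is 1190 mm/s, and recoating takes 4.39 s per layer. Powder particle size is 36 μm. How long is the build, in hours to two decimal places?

34.35 hours

Layer count = ceil(187 / 0.12) = 1559.
Hatch length per layer: 10700 / 0.12 → 89166.7 mm.
Beam time per layer: 89166.7 / 1190 → 74.93 s.
Layer cycle: 74.93 + 4.39 → 79.32 s.
1559 layers × 79.32 s/layer = 123659.88 s, i.e. 34.35 hours.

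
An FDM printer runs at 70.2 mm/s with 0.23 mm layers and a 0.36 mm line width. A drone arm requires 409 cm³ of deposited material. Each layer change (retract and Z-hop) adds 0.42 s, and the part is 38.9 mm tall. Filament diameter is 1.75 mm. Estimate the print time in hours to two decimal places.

19.57 hours

Bead cross-section = 0.23 × 0.36, so 0.0828 mm².
Toolpath length = 409 cm³ / 0.0828 mm² = 409000 / 0.0828 = 4939613.5 mm.
Print-move time: 4939613.5 / 70.2 → 70364.9 s.
Number of layers: 38.9 / 0.23 → 170 (rounded up).
Non-print overhead = 170 × 0.42 = 71.4 s.
Total = 70364.9 + 71.4 = 70436.3 s = 19.57 hours.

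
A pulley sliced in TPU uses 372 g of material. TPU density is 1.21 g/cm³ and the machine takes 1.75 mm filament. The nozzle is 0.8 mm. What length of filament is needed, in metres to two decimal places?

Extruded volume: 372/1.21 = 307.438 cm³ (307438 mm³).
Cross-section of 1.75 mm filament: π·(1.75/2)² = 2.4053 mm².
Length = 307438 / 2.4053 = 127816.9 mm = 127.82 m.

127.82 m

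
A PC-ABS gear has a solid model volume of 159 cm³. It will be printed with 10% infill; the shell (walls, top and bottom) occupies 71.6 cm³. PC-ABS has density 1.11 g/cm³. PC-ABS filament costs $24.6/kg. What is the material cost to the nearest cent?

$2.19

Volume inside the shell = 159 − 71.6, so 87.4 cm³.
Infill deposited: 0.10 × 87.4 → 8.74 cm³.
Deposited volume: 71.6 + 8.74 → 80.34 cm³.
Mass: 80.34 × 1.11 → 89.1774 g.
Cost = 89.1774 g / 1000 × $24.6/kg = $2.19.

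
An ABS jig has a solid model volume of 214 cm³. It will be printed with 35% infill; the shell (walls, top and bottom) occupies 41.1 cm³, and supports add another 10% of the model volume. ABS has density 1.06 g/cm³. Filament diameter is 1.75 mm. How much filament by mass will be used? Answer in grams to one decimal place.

Infill region = 214 − 41.1, so 172.9 cm³.
Infill deposited = 0.35 × 172.9, so 60.515 cm³.
Support = 0.10 × 214 = 21.4 cm³.
Deposited volume: 41.1 + 60.515 + 21.4 → 123.015 cm³.
Mass = 123.015 × 1.06, so 130.3959 g.

130.4 g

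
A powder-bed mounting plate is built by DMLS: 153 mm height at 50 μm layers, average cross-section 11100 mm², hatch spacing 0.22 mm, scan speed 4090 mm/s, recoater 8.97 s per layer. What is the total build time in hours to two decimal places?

18.11 hours

Number of layers: 153 / 0.05 → 3060 (rounded up).
Hatch length per layer = 11100 / 0.22, so 50454.5 mm.
Per-layer scan time = 50454.5 / 4090, so 12.3361 s.
Layer cycle = 12.3361 + 8.97 = 21.3061 s.
3060 layers × 21.3061 s/layer = 65196.666 s, i.e. 18.11 hours.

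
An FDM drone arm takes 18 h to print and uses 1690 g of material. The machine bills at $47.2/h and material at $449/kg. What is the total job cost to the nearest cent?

$1608.41

Machine-time cost = 47.2 × 18 = $849.60.
Material charge: 449 × 1690/1000 → $758.81.
Job cost: 849.60 + 758.81 = $1608.41.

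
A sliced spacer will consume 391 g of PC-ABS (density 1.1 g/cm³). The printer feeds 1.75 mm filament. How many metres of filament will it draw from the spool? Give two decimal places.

Extruded volume: 391/1.1 = 355.4545 cm³ (355454.5 mm³).
Filament cross-section = π × (1.75/2)² = 2.4053 mm².
Length = 355454.5 / 2.4053 = 147779.69 mm = 147.78 m.

147.78 m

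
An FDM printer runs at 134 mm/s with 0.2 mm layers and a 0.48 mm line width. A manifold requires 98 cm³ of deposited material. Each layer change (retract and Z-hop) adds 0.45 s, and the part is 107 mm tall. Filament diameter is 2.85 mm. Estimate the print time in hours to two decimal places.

Line area: 0.2 × 0.48 → 0.096 mm².
Total extruded path = 98000/0.096 = 1020833.3 mm.
Extrusion time = 1020833.3 / 134 = 7618.2 s.
Layer count = ceil(107 / 0.2) = 535.
Non-print overhead = 535 × 0.45, so 240.75 s.
Total = 7618.2 + 240.75 = 7858.95 s = 2.18 hours.

2.18 hours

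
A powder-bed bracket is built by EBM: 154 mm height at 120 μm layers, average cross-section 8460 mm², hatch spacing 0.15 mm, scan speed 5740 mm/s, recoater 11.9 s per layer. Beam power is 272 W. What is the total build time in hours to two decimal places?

Number of layers: 154 / 0.12 → 1284 (rounded up).
Scan path per layer = 8460 / 0.15 = 56400 mm.
Scan time per layer: 56400 / 5740 → 9.8258 s.
Per-layer time = 9.8258 + 11.9 = 21.7258 s.
Build time = 1284 × 21.7258 = 27895.9272 s = 7.75 hours.

7.75 hours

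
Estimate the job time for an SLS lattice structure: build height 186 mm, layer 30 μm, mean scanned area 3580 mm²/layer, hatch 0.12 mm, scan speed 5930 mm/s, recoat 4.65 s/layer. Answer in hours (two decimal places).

Number of layers: 186 / 0.03 → 6200 (rounded up).
Scan path per layer: 3580 / 0.12 → 29833.3 mm.
Per-layer scan time = 29833.3 / 5930 = 5.0309 s.
Time per layer = 5.0309 + 4.65 = 9.6809 s.
Total: 6200 × 9.6809 s = 60021.58 s → 16.67 hours.

16.67 hours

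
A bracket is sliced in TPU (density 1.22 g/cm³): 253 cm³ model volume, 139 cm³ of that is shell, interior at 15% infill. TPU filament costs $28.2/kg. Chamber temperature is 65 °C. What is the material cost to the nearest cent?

Volume inside the shell = 253 − 139, so 114 cm³.
Infill deposited = 0.15 × 114, so 17.1 cm³.
Total printed volume: 139 + 17.1 → 156.1 cm³.
Mass = 156.1 × 1.22, so 190.442 g.
At $28.2/kg: 190.442/1000 × 28.2 = $5.37.

$5.37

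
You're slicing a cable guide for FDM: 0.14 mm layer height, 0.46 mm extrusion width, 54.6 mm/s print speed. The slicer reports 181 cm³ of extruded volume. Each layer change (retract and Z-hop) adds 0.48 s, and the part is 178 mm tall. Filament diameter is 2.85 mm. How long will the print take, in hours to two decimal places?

Line area: 0.14 × 0.46 → 0.0644 mm².
Total extruded path = 181000/0.0644 = 2810559 mm.
Extrusion time = 2810559 / 54.6 = 51475.4 s.
Number of layers: 178 / 0.14 → 1272 (rounded up).
Layer-change overhead: 1272 × 0.48 → 610.56 s.
Total = 51475.4 + 610.56 = 52085.96 s = 14.47 hours.

14.47 hours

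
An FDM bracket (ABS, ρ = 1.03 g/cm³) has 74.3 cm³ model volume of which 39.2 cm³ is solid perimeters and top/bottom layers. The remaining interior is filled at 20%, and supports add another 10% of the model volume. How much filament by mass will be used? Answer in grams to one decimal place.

Infill region = 74.3 − 39.2 = 35.1 cm³.
Deposited infill = 0.20 × 35.1, so 7.02 cm³.
Support = 0.10 × 74.3, so 7.43 cm³.
Total extruded = 39.2 + 7.02 + 7.43 = 53.65 cm³.
Mass = 53.65 × 1.03 = 55.2595 g.

55.3 g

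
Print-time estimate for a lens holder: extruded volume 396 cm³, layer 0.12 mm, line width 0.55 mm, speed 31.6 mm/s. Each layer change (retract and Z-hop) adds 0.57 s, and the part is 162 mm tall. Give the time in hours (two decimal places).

Bead cross-section: 0.12 × 0.55 → 0.066 mm².
Toolpath length = 396 cm³ / 0.066 mm² = 396000 / 0.066 = 6000000 mm.
Extrusion time = 6000000 / 31.6 = 189873.4 s.
Number of layers: 162 / 0.12 → 1350 (rounded up).
Z-hop total: 1350 × 0.57 → 769.5 s.
Altogether 189873.4 + 769.5 = 190642.9 s, i.e. 52.96 hours.

52.96 hours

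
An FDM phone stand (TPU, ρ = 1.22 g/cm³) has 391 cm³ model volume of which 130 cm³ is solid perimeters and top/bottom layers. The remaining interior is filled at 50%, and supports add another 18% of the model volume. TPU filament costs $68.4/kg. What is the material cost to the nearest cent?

Infill region = 391 − 130, so 261 cm³.
Infill deposited: 0.50 × 261 → 130.5 cm³.
Support: 0.18 × 391 → 70.38 cm³.
Total printed volume: 130 + 130.5 + 70.38 → 330.88 cm³.
Mass: 330.88 × 1.22 → 403.6736 g.
At $68.4/kg: 403.6736/1000 × 68.4 = $27.61.

$27.61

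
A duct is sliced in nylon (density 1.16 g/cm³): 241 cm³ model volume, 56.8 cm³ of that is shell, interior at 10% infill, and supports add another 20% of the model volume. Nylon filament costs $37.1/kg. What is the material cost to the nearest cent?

$5.31

Infill region = 241 − 56.8 = 184.2 cm³.
Deposited infill = 0.10 × 184.2, so 18.42 cm³.
Support: 0.20 × 241 → 48.2 cm³.
Total extruded = 56.8 + 18.42 + 48.2 = 123.42 cm³.
Mass = 123.42 × 1.16 = 143.1672 g.
Cost = 143.1672 g / 1000 × $37.1/kg = $5.31.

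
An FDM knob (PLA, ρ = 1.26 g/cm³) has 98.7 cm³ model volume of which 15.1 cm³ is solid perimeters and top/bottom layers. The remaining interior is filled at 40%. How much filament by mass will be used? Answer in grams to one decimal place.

61.2 g

Interior volume: 98.7 − 15.1 → 83.6 cm³.
Infill volume = 0.40 × 83.6, so 33.44 cm³.
Total extruded = 15.1 + 33.44 = 48.54 cm³.
Mass: 48.54 × 1.26 → 61.1604 g.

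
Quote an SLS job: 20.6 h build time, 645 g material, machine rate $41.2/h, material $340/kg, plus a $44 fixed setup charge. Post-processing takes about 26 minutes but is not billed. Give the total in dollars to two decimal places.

Time charge = 41.2 × 20.6 = $848.72.
Feedstock cost = 340 × 645/1000 = $219.30.
Total = 848.72 + 219.30 + 44 = $1112.02.

$1112.02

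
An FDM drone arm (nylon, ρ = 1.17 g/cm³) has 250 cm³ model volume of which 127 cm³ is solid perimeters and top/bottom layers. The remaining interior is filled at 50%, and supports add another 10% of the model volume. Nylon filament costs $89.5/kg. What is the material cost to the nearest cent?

Volume inside the shell = 250 − 127 = 123 cm³.
Infill deposited = 0.50 × 123, so 61.5 cm³.
Support: 0.10 × 250 → 25 cm³.
Total extruded: 127 + 61.5 + 25 → 213.5 cm³.
Mass = 213.5 × 1.17 = 249.795 g.
Cost = 249.795 g / 1000 × $89.5/kg = $22.36.

$22.36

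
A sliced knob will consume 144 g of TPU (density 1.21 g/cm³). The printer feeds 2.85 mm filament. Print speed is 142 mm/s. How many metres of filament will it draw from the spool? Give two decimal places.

18.66 m

Extruded volume: 144/1.21 = 119.0083 cm³ (119008.3 mm³).
Filament cross-section = π × (2.85/2)² = 6.3794 mm².
Length = 119008.3 / 6.3794 = 18655.09 mm = 18.66 m.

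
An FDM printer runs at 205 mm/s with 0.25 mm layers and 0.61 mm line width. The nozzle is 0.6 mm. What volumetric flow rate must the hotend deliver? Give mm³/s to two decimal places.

31.26

A: 0.25 × 0.61 → 0.1525 mm².
Q = v·A = 205 × 0.1525 = 31.26 mm³/s.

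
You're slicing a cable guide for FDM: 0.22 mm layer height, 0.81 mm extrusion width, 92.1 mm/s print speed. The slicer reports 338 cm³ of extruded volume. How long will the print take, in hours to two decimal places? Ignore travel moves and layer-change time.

Bead cross-section = 0.22 × 0.81, so 0.1782 mm².
Path length: 338000 mm³ / 0.1782 mm² → 1896745.2 mm.
Print-move time = 1896745.2 / 92.1, so 20594.4 s.
20594.4 s = 5.72 hours.

5.72 hours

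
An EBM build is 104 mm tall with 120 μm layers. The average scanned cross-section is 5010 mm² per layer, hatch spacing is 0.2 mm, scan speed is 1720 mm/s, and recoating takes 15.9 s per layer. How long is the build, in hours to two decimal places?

7.34 hours

Layer count = ceil(104 / 0.12) = 867.
Scan path per layer: 5010 / 0.2 → 25050 mm.
Per-layer scan time = 25050 / 1720, so 14.564 s.
Time per layer = 14.564 + 15.9, so 30.464 s.
867 layers × 30.464 s/layer = 26412.288 s, i.e. 7.34 hours.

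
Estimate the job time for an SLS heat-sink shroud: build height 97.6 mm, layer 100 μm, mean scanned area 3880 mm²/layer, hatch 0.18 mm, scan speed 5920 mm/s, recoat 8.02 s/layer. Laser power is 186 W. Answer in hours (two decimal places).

3.16 hours

Layers = ⌈97.6/0.1⌉ = 976.
Per-layer scan distance = 3880 / 0.18, so 21555.6 mm.
Laser time per layer = 21555.6 / 5920, so 3.6411 s.
Time per layer = 3.6411 + 8.02, so 11.6611 s.
Total: 976 × 11.6611 s = 11381.2336 s → 3.16 hours.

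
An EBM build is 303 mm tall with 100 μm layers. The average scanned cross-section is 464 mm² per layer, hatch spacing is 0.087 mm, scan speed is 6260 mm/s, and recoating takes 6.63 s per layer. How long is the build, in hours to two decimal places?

Number of layers: 303 / 0.1 → 3030 (rounded up).
Hatch length per layer = 464 / 0.087, so 5333.3 mm.
Beam time per layer = 5333.3 / 6260, so 0.852 s.
Per-layer time = 0.852 + 6.63, so 7.482 s.
Build time = 3030 × 7.482 = 22670.46 s = 6.30 hours.

6.30 hours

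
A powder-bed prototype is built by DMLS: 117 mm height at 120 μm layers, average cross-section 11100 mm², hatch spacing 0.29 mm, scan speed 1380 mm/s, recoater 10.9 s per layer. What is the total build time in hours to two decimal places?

Layer count = ceil(117 / 0.12) = 975.
Hatch length per layer = 11100 / 0.29 = 38275.9 mm.
Laser time per layer: 38275.9 / 1380 → 27.7362 s.
Layer cycle = 27.7362 + 10.9, so 38.6362 s.
975 layers × 38.6362 s/layer = 37670.295 s, i.e. 10.46 hours.

10.46 hours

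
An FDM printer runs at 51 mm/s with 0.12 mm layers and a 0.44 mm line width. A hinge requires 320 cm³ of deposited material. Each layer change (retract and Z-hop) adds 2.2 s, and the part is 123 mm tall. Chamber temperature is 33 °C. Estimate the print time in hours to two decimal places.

Extrusion cross-section = 0.12 × 0.44 = 0.0528 mm².
Path length: 320000 mm³ / 0.0528 mm² → 6060606.1 mm.
Time extruding = 6060606.1 / 51 = 118835.4 s.
Layer count = ceil(123 / 0.12) = 1025.
Non-print overhead = 1025 × 2.2 = 2255 s.
Total = 118835.4 + 2255 = 121090.4 s = 33.64 hours.

33.64 hours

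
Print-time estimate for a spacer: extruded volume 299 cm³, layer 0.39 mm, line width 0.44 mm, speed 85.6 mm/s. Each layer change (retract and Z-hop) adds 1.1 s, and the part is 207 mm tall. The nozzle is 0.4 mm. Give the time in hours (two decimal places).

5.82 hours

Line area = 0.39 × 0.44 = 0.1716 mm².
Toolpath length = 299 cm³ / 0.1716 mm² = 299000 / 0.1716 = 1742424.2 mm.
Print-move time = 1742424.2 / 85.6, so 20355.4 s.
Number of layers: 207 / 0.39 → 531 (rounded up).
Layer-change overhead = 531 × 1.1, so 584.1 s.
Altogether 20355.4 + 584.1 = 20939.5 s, i.e. 5.82 hours.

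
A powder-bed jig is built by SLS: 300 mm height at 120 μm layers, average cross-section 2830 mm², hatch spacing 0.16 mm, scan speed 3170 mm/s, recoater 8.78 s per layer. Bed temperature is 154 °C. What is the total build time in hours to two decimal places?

9.97 hours

Number of layers: 300 / 0.12 → 2500 (rounded up).
Scan path per layer = 2830 / 0.16, so 17687.5 mm.
Laser time per layer = 17687.5 / 3170 = 5.5797 s.
Layer cycle = 5.5797 + 8.78, so 14.3597 s.
Total: 2500 × 14.3597 s = 35899.25 s → 9.97 hours.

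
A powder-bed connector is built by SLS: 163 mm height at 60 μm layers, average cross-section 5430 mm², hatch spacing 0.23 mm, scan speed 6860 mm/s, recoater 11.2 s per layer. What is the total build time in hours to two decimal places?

Number of layers: 163 / 0.06 → 2717 (rounded up).
Per-layer scan distance = 5430 / 0.23, so 23608.7 mm.
Per-layer scan time = 23608.7 / 6860 = 3.4415 s.
Layer cycle = 3.4415 + 11.2, so 14.6415 s.
Total: 2717 × 14.6415 s = 39780.9555 s → 11.05 hours.

11.05 hours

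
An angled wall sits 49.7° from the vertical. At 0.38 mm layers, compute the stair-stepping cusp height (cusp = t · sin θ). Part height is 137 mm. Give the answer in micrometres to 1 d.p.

h_c = t·sin θ = 0.38 × 0.7627 = 0.289826 mm (289.8 μm).

289.8 μm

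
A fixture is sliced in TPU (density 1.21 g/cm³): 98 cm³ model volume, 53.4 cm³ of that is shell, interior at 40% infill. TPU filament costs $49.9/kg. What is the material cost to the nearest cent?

$4.30

Interior volume: 98 − 53.4 → 44.6 cm³.
Infill deposited = 0.40 × 44.6, so 17.84 cm³.
Total printed volume = 53.4 + 17.84 = 71.24 cm³.
Mass: 71.24 × 1.21 → 86.2004 g.
Cost = 86.2004 g / 1000 × $49.9/kg = $4.30.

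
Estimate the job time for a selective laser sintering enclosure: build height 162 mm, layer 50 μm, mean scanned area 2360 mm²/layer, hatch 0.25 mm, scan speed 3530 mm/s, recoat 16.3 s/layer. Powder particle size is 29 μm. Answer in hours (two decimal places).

17.08 hours

Layer count = ceil(162 / 0.05) = 3240.
Per-layer scan distance: 2360 / 0.25 → 9440 mm.
Per-layer scan time = 9440 / 3530, so 2.6742 s.
Time per layer = 2.6742 + 16.3 = 18.9742 s.
3240 layers × 18.9742 s/layer = 61476.408 s, i.e. 17.08 hours.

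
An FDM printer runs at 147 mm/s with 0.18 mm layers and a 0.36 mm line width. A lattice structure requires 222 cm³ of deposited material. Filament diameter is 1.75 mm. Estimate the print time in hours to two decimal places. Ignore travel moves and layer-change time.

Bead cross-section: 0.18 × 0.36 → 0.0648 mm².
Path length: 222000 mm³ / 0.0648 mm² → 3425925.9 mm.
Extrusion time = 3425925.9 / 147 = 23305.6 s.
Converting: 23305.6 s = 6.47 hours.

6.47 hours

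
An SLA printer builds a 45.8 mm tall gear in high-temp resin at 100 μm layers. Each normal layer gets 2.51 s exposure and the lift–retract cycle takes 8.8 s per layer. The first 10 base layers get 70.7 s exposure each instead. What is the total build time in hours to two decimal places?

1.63 hours

Number of layers: 45.8 / 0.1 → 458 (rounded up).
Bottom layers = 10 × (70.7 + 8.8) = 795 s.
Remaining layers: 448 × (2.51 + 8.8) → 5066.88 s.
Total = 795 + 5066.88 = 5861.88 s = 1.63 hours.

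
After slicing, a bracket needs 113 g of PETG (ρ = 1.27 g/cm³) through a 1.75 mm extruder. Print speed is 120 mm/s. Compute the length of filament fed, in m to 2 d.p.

36.99 m

Volume = 113 g / 1.27 g·cm⁻³ = 88.9764 cm³ = 88976.4 mm³.
A = π r² = π × 0.875² = 2.4053 mm².
Length = 88976.4 / 2.4053 = 36991.81 mm = 36.99 m.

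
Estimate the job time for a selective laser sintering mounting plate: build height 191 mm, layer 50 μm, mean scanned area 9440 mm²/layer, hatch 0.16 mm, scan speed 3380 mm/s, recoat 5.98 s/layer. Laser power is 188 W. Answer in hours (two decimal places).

24.87 hours

Layer count = ceil(191 / 0.05) = 3820.
Per-layer scan distance: 9440 / 0.16 → 59000 mm.
Per-layer scan time: 59000 / 3380 → 17.4556 s.
Layer cycle = 17.4556 + 5.98 = 23.4356 s.
Build time = 3820 × 23.4356 = 89523.992 s = 24.87 hours.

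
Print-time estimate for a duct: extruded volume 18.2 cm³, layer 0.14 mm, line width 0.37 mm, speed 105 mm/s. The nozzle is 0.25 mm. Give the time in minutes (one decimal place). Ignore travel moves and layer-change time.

Bead cross-section: 0.14 × 0.37 → 0.0518 mm².
Toolpath length = 18.2 cm³ / 0.0518 mm² = 18200 / 0.0518 = 351351.4 mm.
Time extruding = 351351.4 / 105, so 3346.2 s.
Converting: 3346.2 s = 55.8 minutes.

55.8 minutes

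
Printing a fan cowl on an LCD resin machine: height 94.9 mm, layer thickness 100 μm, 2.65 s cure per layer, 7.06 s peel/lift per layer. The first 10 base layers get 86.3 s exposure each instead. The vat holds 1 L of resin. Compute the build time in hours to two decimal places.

2.79 hours

Layer count = ceil(94.9 / 0.1) = 949.
Bottom layers = 10 × (86.3 + 7.06) = 933.6 s.
Normal layers: 939 × (2.65 + 7.06) → 9117.69 s.
Total = 933.6 + 9117.69 = 10051.29 s = 2.79 hours.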